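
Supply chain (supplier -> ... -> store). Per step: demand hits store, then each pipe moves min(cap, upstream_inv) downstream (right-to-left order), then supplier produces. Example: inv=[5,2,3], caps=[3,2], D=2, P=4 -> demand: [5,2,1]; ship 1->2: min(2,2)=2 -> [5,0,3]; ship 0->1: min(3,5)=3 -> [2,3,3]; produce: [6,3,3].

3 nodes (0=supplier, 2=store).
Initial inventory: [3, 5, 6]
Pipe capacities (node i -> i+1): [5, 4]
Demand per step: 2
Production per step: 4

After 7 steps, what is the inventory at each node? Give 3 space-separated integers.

Step 1: demand=2,sold=2 ship[1->2]=4 ship[0->1]=3 prod=4 -> inv=[4 4 8]
Step 2: demand=2,sold=2 ship[1->2]=4 ship[0->1]=4 prod=4 -> inv=[4 4 10]
Step 3: demand=2,sold=2 ship[1->2]=4 ship[0->1]=4 prod=4 -> inv=[4 4 12]
Step 4: demand=2,sold=2 ship[1->2]=4 ship[0->1]=4 prod=4 -> inv=[4 4 14]
Step 5: demand=2,sold=2 ship[1->2]=4 ship[0->1]=4 prod=4 -> inv=[4 4 16]
Step 6: demand=2,sold=2 ship[1->2]=4 ship[0->1]=4 prod=4 -> inv=[4 4 18]
Step 7: demand=2,sold=2 ship[1->2]=4 ship[0->1]=4 prod=4 -> inv=[4 4 20]

4 4 20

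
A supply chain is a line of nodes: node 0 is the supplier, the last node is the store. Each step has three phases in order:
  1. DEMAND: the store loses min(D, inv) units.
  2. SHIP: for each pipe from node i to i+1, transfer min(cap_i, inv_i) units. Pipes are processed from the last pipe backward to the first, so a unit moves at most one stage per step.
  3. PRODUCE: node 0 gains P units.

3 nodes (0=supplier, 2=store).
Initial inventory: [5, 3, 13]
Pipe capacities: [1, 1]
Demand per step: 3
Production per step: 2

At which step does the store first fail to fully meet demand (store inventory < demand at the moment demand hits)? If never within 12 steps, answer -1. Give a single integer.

Step 1: demand=3,sold=3 ship[1->2]=1 ship[0->1]=1 prod=2 -> [6 3 11]
Step 2: demand=3,sold=3 ship[1->2]=1 ship[0->1]=1 prod=2 -> [7 3 9]
Step 3: demand=3,sold=3 ship[1->2]=1 ship[0->1]=1 prod=2 -> [8 3 7]
Step 4: demand=3,sold=3 ship[1->2]=1 ship[0->1]=1 prod=2 -> [9 3 5]
Step 5: demand=3,sold=3 ship[1->2]=1 ship[0->1]=1 prod=2 -> [10 3 3]
Step 6: demand=3,sold=3 ship[1->2]=1 ship[0->1]=1 prod=2 -> [11 3 1]
Step 7: demand=3,sold=1 ship[1->2]=1 ship[0->1]=1 prod=2 -> [12 3 1]
Step 8: demand=3,sold=1 ship[1->2]=1 ship[0->1]=1 prod=2 -> [13 3 1]
Step 9: demand=3,sold=1 ship[1->2]=1 ship[0->1]=1 prod=2 -> [14 3 1]
Step 10: demand=3,sold=1 ship[1->2]=1 ship[0->1]=1 prod=2 -> [15 3 1]
Step 11: demand=3,sold=1 ship[1->2]=1 ship[0->1]=1 prod=2 -> [16 3 1]
Step 12: demand=3,sold=1 ship[1->2]=1 ship[0->1]=1 prod=2 -> [17 3 1]
First stockout at step 7

7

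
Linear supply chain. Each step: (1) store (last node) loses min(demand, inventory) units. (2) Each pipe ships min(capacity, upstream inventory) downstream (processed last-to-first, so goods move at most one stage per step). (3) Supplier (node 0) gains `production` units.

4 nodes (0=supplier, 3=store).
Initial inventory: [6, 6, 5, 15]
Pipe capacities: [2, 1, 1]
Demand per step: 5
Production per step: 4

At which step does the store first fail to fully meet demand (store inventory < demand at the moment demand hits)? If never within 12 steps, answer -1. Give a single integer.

Step 1: demand=5,sold=5 ship[2->3]=1 ship[1->2]=1 ship[0->1]=2 prod=4 -> [8 7 5 11]
Step 2: demand=5,sold=5 ship[2->3]=1 ship[1->2]=1 ship[0->1]=2 prod=4 -> [10 8 5 7]
Step 3: demand=5,sold=5 ship[2->3]=1 ship[1->2]=1 ship[0->1]=2 prod=4 -> [12 9 5 3]
Step 4: demand=5,sold=3 ship[2->3]=1 ship[1->2]=1 ship[0->1]=2 prod=4 -> [14 10 5 1]
Step 5: demand=5,sold=1 ship[2->3]=1 ship[1->2]=1 ship[0->1]=2 prod=4 -> [16 11 5 1]
Step 6: demand=5,sold=1 ship[2->3]=1 ship[1->2]=1 ship[0->1]=2 prod=4 -> [18 12 5 1]
Step 7: demand=5,sold=1 ship[2->3]=1 ship[1->2]=1 ship[0->1]=2 prod=4 -> [20 13 5 1]
Step 8: demand=5,sold=1 ship[2->3]=1 ship[1->2]=1 ship[0->1]=2 prod=4 -> [22 14 5 1]
Step 9: demand=5,sold=1 ship[2->3]=1 ship[1->2]=1 ship[0->1]=2 prod=4 -> [24 15 5 1]
Step 10: demand=5,sold=1 ship[2->3]=1 ship[1->2]=1 ship[0->1]=2 prod=4 -> [26 16 5 1]
Step 11: demand=5,sold=1 ship[2->3]=1 ship[1->2]=1 ship[0->1]=2 prod=4 -> [28 17 5 1]
Step 12: demand=5,sold=1 ship[2->3]=1 ship[1->2]=1 ship[0->1]=2 prod=4 -> [30 18 5 1]
First stockout at step 4

4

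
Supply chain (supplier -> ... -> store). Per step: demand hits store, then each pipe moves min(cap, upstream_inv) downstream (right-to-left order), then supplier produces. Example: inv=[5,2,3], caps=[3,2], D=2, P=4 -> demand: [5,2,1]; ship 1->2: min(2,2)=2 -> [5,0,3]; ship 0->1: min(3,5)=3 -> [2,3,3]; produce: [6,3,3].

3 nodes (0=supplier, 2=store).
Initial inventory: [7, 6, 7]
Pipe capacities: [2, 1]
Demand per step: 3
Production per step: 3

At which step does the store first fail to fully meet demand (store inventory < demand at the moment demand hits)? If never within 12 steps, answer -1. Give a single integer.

Step 1: demand=3,sold=3 ship[1->2]=1 ship[0->1]=2 prod=3 -> [8 7 5]
Step 2: demand=3,sold=3 ship[1->2]=1 ship[0->1]=2 prod=3 -> [9 8 3]
Step 3: demand=3,sold=3 ship[1->2]=1 ship[0->1]=2 prod=3 -> [10 9 1]
Step 4: demand=3,sold=1 ship[1->2]=1 ship[0->1]=2 prod=3 -> [11 10 1]
Step 5: demand=3,sold=1 ship[1->2]=1 ship[0->1]=2 prod=3 -> [12 11 1]
Step 6: demand=3,sold=1 ship[1->2]=1 ship[0->1]=2 prod=3 -> [13 12 1]
Step 7: demand=3,sold=1 ship[1->2]=1 ship[0->1]=2 prod=3 -> [14 13 1]
Step 8: demand=3,sold=1 ship[1->2]=1 ship[0->1]=2 prod=3 -> [15 14 1]
Step 9: demand=3,sold=1 ship[1->2]=1 ship[0->1]=2 prod=3 -> [16 15 1]
Step 10: demand=3,sold=1 ship[1->2]=1 ship[0->1]=2 prod=3 -> [17 16 1]
Step 11: demand=3,sold=1 ship[1->2]=1 ship[0->1]=2 prod=3 -> [18 17 1]
Step 12: demand=3,sold=1 ship[1->2]=1 ship[0->1]=2 prod=3 -> [19 18 1]
First stockout at step 4

4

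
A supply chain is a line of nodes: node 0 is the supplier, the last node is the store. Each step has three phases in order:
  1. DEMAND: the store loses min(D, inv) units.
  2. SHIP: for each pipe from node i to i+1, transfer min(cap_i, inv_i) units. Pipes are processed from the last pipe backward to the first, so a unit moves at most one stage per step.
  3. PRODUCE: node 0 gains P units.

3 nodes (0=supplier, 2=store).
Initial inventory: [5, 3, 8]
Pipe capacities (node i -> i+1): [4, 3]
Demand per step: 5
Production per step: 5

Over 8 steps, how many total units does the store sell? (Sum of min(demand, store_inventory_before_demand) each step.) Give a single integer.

Answer: 29

Derivation:
Step 1: sold=5 (running total=5) -> [6 4 6]
Step 2: sold=5 (running total=10) -> [7 5 4]
Step 3: sold=4 (running total=14) -> [8 6 3]
Step 4: sold=3 (running total=17) -> [9 7 3]
Step 5: sold=3 (running total=20) -> [10 8 3]
Step 6: sold=3 (running total=23) -> [11 9 3]
Step 7: sold=3 (running total=26) -> [12 10 3]
Step 8: sold=3 (running total=29) -> [13 11 3]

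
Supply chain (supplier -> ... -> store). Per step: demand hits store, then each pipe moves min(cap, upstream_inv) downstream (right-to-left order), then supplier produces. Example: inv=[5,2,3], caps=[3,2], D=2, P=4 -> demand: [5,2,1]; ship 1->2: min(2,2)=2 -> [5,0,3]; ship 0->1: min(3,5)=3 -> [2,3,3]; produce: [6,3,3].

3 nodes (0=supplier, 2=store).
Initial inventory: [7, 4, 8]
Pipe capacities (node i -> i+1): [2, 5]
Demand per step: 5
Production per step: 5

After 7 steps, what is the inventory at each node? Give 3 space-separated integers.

Step 1: demand=5,sold=5 ship[1->2]=4 ship[0->1]=2 prod=5 -> inv=[10 2 7]
Step 2: demand=5,sold=5 ship[1->2]=2 ship[0->1]=2 prod=5 -> inv=[13 2 4]
Step 3: demand=5,sold=4 ship[1->2]=2 ship[0->1]=2 prod=5 -> inv=[16 2 2]
Step 4: demand=5,sold=2 ship[1->2]=2 ship[0->1]=2 prod=5 -> inv=[19 2 2]
Step 5: demand=5,sold=2 ship[1->2]=2 ship[0->1]=2 prod=5 -> inv=[22 2 2]
Step 6: demand=5,sold=2 ship[1->2]=2 ship[0->1]=2 prod=5 -> inv=[25 2 2]
Step 7: demand=5,sold=2 ship[1->2]=2 ship[0->1]=2 prod=5 -> inv=[28 2 2]

28 2 2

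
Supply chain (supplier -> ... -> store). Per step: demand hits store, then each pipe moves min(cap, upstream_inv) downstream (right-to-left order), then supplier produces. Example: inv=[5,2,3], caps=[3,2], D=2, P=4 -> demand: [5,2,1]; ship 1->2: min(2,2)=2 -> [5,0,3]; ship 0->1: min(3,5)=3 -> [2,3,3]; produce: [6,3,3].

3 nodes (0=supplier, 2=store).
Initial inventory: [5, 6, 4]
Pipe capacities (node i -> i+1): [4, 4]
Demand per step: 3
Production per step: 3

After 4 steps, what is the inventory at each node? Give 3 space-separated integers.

Step 1: demand=3,sold=3 ship[1->2]=4 ship[0->1]=4 prod=3 -> inv=[4 6 5]
Step 2: demand=3,sold=3 ship[1->2]=4 ship[0->1]=4 prod=3 -> inv=[3 6 6]
Step 3: demand=3,sold=3 ship[1->2]=4 ship[0->1]=3 prod=3 -> inv=[3 5 7]
Step 4: demand=3,sold=3 ship[1->2]=4 ship[0->1]=3 prod=3 -> inv=[3 4 8]

3 4 8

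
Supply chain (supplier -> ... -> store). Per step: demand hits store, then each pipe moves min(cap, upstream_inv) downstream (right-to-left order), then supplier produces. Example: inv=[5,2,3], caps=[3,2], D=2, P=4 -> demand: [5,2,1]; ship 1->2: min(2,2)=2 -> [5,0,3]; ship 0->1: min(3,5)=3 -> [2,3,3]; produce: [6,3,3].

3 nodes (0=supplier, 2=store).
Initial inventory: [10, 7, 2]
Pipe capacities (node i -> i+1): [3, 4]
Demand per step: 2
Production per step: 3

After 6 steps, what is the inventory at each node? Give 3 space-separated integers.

Step 1: demand=2,sold=2 ship[1->2]=4 ship[0->1]=3 prod=3 -> inv=[10 6 4]
Step 2: demand=2,sold=2 ship[1->2]=4 ship[0->1]=3 prod=3 -> inv=[10 5 6]
Step 3: demand=2,sold=2 ship[1->2]=4 ship[0->1]=3 prod=3 -> inv=[10 4 8]
Step 4: demand=2,sold=2 ship[1->2]=4 ship[0->1]=3 prod=3 -> inv=[10 3 10]
Step 5: demand=2,sold=2 ship[1->2]=3 ship[0->1]=3 prod=3 -> inv=[10 3 11]
Step 6: demand=2,sold=2 ship[1->2]=3 ship[0->1]=3 prod=3 -> inv=[10 3 12]

10 3 12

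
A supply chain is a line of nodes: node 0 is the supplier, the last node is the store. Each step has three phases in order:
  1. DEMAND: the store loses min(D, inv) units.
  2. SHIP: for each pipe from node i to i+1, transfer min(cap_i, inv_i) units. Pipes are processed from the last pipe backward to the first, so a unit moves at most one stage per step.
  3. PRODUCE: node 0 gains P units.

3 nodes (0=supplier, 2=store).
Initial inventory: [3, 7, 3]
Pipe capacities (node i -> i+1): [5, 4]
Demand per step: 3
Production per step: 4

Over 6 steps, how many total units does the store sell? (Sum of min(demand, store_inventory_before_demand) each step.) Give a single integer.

Step 1: sold=3 (running total=3) -> [4 6 4]
Step 2: sold=3 (running total=6) -> [4 6 5]
Step 3: sold=3 (running total=9) -> [4 6 6]
Step 4: sold=3 (running total=12) -> [4 6 7]
Step 5: sold=3 (running total=15) -> [4 6 8]
Step 6: sold=3 (running total=18) -> [4 6 9]

Answer: 18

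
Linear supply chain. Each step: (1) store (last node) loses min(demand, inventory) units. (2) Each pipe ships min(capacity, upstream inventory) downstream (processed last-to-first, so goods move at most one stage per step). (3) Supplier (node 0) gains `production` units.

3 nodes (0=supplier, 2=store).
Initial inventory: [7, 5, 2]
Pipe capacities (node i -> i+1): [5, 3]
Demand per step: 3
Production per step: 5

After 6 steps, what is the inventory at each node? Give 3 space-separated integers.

Step 1: demand=3,sold=2 ship[1->2]=3 ship[0->1]=5 prod=5 -> inv=[7 7 3]
Step 2: demand=3,sold=3 ship[1->2]=3 ship[0->1]=5 prod=5 -> inv=[7 9 3]
Step 3: demand=3,sold=3 ship[1->2]=3 ship[0->1]=5 prod=5 -> inv=[7 11 3]
Step 4: demand=3,sold=3 ship[1->2]=3 ship[0->1]=5 prod=5 -> inv=[7 13 3]
Step 5: demand=3,sold=3 ship[1->2]=3 ship[0->1]=5 prod=5 -> inv=[7 15 3]
Step 6: demand=3,sold=3 ship[1->2]=3 ship[0->1]=5 prod=5 -> inv=[7 17 3]

7 17 3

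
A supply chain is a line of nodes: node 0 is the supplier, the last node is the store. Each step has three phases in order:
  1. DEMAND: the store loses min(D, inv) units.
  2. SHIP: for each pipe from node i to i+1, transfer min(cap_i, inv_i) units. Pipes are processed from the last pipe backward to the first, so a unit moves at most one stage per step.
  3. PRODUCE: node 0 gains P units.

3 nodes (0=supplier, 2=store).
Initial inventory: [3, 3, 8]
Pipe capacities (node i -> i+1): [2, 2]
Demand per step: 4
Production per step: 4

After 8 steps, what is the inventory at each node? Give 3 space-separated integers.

Step 1: demand=4,sold=4 ship[1->2]=2 ship[0->1]=2 prod=4 -> inv=[5 3 6]
Step 2: demand=4,sold=4 ship[1->2]=2 ship[0->1]=2 prod=4 -> inv=[7 3 4]
Step 3: demand=4,sold=4 ship[1->2]=2 ship[0->1]=2 prod=4 -> inv=[9 3 2]
Step 4: demand=4,sold=2 ship[1->2]=2 ship[0->1]=2 prod=4 -> inv=[11 3 2]
Step 5: demand=4,sold=2 ship[1->2]=2 ship[0->1]=2 prod=4 -> inv=[13 3 2]
Step 6: demand=4,sold=2 ship[1->2]=2 ship[0->1]=2 prod=4 -> inv=[15 3 2]
Step 7: demand=4,sold=2 ship[1->2]=2 ship[0->1]=2 prod=4 -> inv=[17 3 2]
Step 8: demand=4,sold=2 ship[1->2]=2 ship[0->1]=2 prod=4 -> inv=[19 3 2]

19 3 2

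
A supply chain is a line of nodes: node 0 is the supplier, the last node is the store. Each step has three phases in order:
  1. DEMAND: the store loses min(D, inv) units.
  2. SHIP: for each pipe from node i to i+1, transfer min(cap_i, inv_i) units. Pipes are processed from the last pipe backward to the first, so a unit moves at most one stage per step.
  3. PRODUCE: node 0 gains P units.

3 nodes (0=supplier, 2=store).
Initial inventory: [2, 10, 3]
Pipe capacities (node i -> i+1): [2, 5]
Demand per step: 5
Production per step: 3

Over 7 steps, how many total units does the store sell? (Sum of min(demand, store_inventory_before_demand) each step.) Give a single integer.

Step 1: sold=3 (running total=3) -> [3 7 5]
Step 2: sold=5 (running total=8) -> [4 4 5]
Step 3: sold=5 (running total=13) -> [5 2 4]
Step 4: sold=4 (running total=17) -> [6 2 2]
Step 5: sold=2 (running total=19) -> [7 2 2]
Step 6: sold=2 (running total=21) -> [8 2 2]
Step 7: sold=2 (running total=23) -> [9 2 2]

Answer: 23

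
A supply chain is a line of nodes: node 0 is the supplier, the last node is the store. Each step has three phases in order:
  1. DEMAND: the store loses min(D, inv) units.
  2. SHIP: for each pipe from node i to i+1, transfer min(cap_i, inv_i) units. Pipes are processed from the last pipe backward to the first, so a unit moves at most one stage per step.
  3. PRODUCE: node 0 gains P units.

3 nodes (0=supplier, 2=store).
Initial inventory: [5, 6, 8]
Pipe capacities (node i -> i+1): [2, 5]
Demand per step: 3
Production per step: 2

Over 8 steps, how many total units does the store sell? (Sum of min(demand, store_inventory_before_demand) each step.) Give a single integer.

Answer: 24

Derivation:
Step 1: sold=3 (running total=3) -> [5 3 10]
Step 2: sold=3 (running total=6) -> [5 2 10]
Step 3: sold=3 (running total=9) -> [5 2 9]
Step 4: sold=3 (running total=12) -> [5 2 8]
Step 5: sold=3 (running total=15) -> [5 2 7]
Step 6: sold=3 (running total=18) -> [5 2 6]
Step 7: sold=3 (running total=21) -> [5 2 5]
Step 8: sold=3 (running total=24) -> [5 2 4]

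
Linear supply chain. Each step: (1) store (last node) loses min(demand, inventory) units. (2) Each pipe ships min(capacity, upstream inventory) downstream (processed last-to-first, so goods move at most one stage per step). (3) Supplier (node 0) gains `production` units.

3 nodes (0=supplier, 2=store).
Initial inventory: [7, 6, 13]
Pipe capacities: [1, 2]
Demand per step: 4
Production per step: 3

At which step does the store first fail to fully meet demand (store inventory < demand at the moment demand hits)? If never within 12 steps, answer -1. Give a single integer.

Step 1: demand=4,sold=4 ship[1->2]=2 ship[0->1]=1 prod=3 -> [9 5 11]
Step 2: demand=4,sold=4 ship[1->2]=2 ship[0->1]=1 prod=3 -> [11 4 9]
Step 3: demand=4,sold=4 ship[1->2]=2 ship[0->1]=1 prod=3 -> [13 3 7]
Step 4: demand=4,sold=4 ship[1->2]=2 ship[0->1]=1 prod=3 -> [15 2 5]
Step 5: demand=4,sold=4 ship[1->2]=2 ship[0->1]=1 prod=3 -> [17 1 3]
Step 6: demand=4,sold=3 ship[1->2]=1 ship[0->1]=1 prod=3 -> [19 1 1]
Step 7: demand=4,sold=1 ship[1->2]=1 ship[0->1]=1 prod=3 -> [21 1 1]
Step 8: demand=4,sold=1 ship[1->2]=1 ship[0->1]=1 prod=3 -> [23 1 1]
Step 9: demand=4,sold=1 ship[1->2]=1 ship[0->1]=1 prod=3 -> [25 1 1]
Step 10: demand=4,sold=1 ship[1->2]=1 ship[0->1]=1 prod=3 -> [27 1 1]
Step 11: demand=4,sold=1 ship[1->2]=1 ship[0->1]=1 prod=3 -> [29 1 1]
Step 12: demand=4,sold=1 ship[1->2]=1 ship[0->1]=1 prod=3 -> [31 1 1]
First stockout at step 6

6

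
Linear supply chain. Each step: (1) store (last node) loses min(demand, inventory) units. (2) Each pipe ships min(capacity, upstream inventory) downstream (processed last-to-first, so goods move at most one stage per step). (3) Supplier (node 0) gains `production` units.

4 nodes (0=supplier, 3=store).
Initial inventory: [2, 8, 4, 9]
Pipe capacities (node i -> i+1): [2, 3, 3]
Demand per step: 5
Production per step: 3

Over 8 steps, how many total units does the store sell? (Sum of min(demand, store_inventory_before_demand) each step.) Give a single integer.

Answer: 30

Derivation:
Step 1: sold=5 (running total=5) -> [3 7 4 7]
Step 2: sold=5 (running total=10) -> [4 6 4 5]
Step 3: sold=5 (running total=15) -> [5 5 4 3]
Step 4: sold=3 (running total=18) -> [6 4 4 3]
Step 5: sold=3 (running total=21) -> [7 3 4 3]
Step 6: sold=3 (running total=24) -> [8 2 4 3]
Step 7: sold=3 (running total=27) -> [9 2 3 3]
Step 8: sold=3 (running total=30) -> [10 2 2 3]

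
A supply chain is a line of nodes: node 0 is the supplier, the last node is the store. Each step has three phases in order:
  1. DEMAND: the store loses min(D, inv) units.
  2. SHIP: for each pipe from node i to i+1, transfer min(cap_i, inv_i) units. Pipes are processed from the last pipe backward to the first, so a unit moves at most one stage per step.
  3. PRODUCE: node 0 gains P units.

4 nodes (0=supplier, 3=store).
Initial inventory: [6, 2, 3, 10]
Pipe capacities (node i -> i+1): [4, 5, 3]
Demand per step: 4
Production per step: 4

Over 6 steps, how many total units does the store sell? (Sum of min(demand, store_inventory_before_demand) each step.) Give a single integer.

Step 1: sold=4 (running total=4) -> [6 4 2 9]
Step 2: sold=4 (running total=8) -> [6 4 4 7]
Step 3: sold=4 (running total=12) -> [6 4 5 6]
Step 4: sold=4 (running total=16) -> [6 4 6 5]
Step 5: sold=4 (running total=20) -> [6 4 7 4]
Step 6: sold=4 (running total=24) -> [6 4 8 3]

Answer: 24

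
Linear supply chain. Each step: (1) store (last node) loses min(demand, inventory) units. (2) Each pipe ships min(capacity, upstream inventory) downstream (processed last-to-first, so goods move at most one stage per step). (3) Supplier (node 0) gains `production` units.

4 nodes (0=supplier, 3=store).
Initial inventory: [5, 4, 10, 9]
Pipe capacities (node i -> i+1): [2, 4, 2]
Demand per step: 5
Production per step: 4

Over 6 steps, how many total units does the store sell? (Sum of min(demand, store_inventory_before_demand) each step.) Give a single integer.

Answer: 19

Derivation:
Step 1: sold=5 (running total=5) -> [7 2 12 6]
Step 2: sold=5 (running total=10) -> [9 2 12 3]
Step 3: sold=3 (running total=13) -> [11 2 12 2]
Step 4: sold=2 (running total=15) -> [13 2 12 2]
Step 5: sold=2 (running total=17) -> [15 2 12 2]
Step 6: sold=2 (running total=19) -> [17 2 12 2]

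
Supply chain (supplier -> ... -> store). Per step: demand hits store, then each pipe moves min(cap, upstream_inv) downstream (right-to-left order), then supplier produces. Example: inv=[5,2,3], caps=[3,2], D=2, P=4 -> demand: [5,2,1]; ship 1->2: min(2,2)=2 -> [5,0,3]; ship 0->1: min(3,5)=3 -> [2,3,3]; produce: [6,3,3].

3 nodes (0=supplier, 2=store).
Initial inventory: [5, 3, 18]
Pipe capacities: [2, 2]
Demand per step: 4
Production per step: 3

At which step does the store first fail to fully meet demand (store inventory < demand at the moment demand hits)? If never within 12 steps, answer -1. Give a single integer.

Step 1: demand=4,sold=4 ship[1->2]=2 ship[0->1]=2 prod=3 -> [6 3 16]
Step 2: demand=4,sold=4 ship[1->2]=2 ship[0->1]=2 prod=3 -> [7 3 14]
Step 3: demand=4,sold=4 ship[1->2]=2 ship[0->1]=2 prod=3 -> [8 3 12]
Step 4: demand=4,sold=4 ship[1->2]=2 ship[0->1]=2 prod=3 -> [9 3 10]
Step 5: demand=4,sold=4 ship[1->2]=2 ship[0->1]=2 prod=3 -> [10 3 8]
Step 6: demand=4,sold=4 ship[1->2]=2 ship[0->1]=2 prod=3 -> [11 3 6]
Step 7: demand=4,sold=4 ship[1->2]=2 ship[0->1]=2 prod=3 -> [12 3 4]
Step 8: demand=4,sold=4 ship[1->2]=2 ship[0->1]=2 prod=3 -> [13 3 2]
Step 9: demand=4,sold=2 ship[1->2]=2 ship[0->1]=2 prod=3 -> [14 3 2]
Step 10: demand=4,sold=2 ship[1->2]=2 ship[0->1]=2 prod=3 -> [15 3 2]
Step 11: demand=4,sold=2 ship[1->2]=2 ship[0->1]=2 prod=3 -> [16 3 2]
Step 12: demand=4,sold=2 ship[1->2]=2 ship[0->1]=2 prod=3 -> [17 3 2]
First stockout at step 9

9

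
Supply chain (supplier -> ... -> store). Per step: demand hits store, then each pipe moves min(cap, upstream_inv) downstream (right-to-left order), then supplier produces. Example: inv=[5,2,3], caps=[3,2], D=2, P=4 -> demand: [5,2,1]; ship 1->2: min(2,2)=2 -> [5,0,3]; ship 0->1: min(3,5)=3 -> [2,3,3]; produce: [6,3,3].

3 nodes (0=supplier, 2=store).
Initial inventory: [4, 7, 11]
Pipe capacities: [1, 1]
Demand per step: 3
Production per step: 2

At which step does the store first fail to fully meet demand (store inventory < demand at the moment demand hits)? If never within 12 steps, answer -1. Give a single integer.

Step 1: demand=3,sold=3 ship[1->2]=1 ship[0->1]=1 prod=2 -> [5 7 9]
Step 2: demand=3,sold=3 ship[1->2]=1 ship[0->1]=1 prod=2 -> [6 7 7]
Step 3: demand=3,sold=3 ship[1->2]=1 ship[0->1]=1 prod=2 -> [7 7 5]
Step 4: demand=3,sold=3 ship[1->2]=1 ship[0->1]=1 prod=2 -> [8 7 3]
Step 5: demand=3,sold=3 ship[1->2]=1 ship[0->1]=1 prod=2 -> [9 7 1]
Step 6: demand=3,sold=1 ship[1->2]=1 ship[0->1]=1 prod=2 -> [10 7 1]
Step 7: demand=3,sold=1 ship[1->2]=1 ship[0->1]=1 prod=2 -> [11 7 1]
Step 8: demand=3,sold=1 ship[1->2]=1 ship[0->1]=1 prod=2 -> [12 7 1]
Step 9: demand=3,sold=1 ship[1->2]=1 ship[0->1]=1 prod=2 -> [13 7 1]
Step 10: demand=3,sold=1 ship[1->2]=1 ship[0->1]=1 prod=2 -> [14 7 1]
Step 11: demand=3,sold=1 ship[1->2]=1 ship[0->1]=1 prod=2 -> [15 7 1]
Step 12: demand=3,sold=1 ship[1->2]=1 ship[0->1]=1 prod=2 -> [16 7 1]
First stockout at step 6

6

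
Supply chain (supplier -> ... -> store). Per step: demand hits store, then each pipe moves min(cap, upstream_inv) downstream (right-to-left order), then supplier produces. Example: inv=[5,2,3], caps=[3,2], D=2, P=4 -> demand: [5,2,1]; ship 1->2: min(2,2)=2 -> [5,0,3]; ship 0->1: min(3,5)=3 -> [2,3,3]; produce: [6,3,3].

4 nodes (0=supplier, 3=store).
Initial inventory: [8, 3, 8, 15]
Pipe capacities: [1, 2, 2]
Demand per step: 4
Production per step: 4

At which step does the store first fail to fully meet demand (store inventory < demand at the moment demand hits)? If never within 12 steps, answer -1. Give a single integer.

Step 1: demand=4,sold=4 ship[2->3]=2 ship[1->2]=2 ship[0->1]=1 prod=4 -> [11 2 8 13]
Step 2: demand=4,sold=4 ship[2->3]=2 ship[1->2]=2 ship[0->1]=1 prod=4 -> [14 1 8 11]
Step 3: demand=4,sold=4 ship[2->3]=2 ship[1->2]=1 ship[0->1]=1 prod=4 -> [17 1 7 9]
Step 4: demand=4,sold=4 ship[2->3]=2 ship[1->2]=1 ship[0->1]=1 prod=4 -> [20 1 6 7]
Step 5: demand=4,sold=4 ship[2->3]=2 ship[1->2]=1 ship[0->1]=1 prod=4 -> [23 1 5 5]
Step 6: demand=4,sold=4 ship[2->3]=2 ship[1->2]=1 ship[0->1]=1 prod=4 -> [26 1 4 3]
Step 7: demand=4,sold=3 ship[2->3]=2 ship[1->2]=1 ship[0->1]=1 prod=4 -> [29 1 3 2]
Step 8: demand=4,sold=2 ship[2->3]=2 ship[1->2]=1 ship[0->1]=1 prod=4 -> [32 1 2 2]
Step 9: demand=4,sold=2 ship[2->3]=2 ship[1->2]=1 ship[0->1]=1 prod=4 -> [35 1 1 2]
Step 10: demand=4,sold=2 ship[2->3]=1 ship[1->2]=1 ship[0->1]=1 prod=4 -> [38 1 1 1]
Step 11: demand=4,sold=1 ship[2->3]=1 ship[1->2]=1 ship[0->1]=1 prod=4 -> [41 1 1 1]
Step 12: demand=4,sold=1 ship[2->3]=1 ship[1->2]=1 ship[0->1]=1 prod=4 -> [44 1 1 1]
First stockout at step 7

7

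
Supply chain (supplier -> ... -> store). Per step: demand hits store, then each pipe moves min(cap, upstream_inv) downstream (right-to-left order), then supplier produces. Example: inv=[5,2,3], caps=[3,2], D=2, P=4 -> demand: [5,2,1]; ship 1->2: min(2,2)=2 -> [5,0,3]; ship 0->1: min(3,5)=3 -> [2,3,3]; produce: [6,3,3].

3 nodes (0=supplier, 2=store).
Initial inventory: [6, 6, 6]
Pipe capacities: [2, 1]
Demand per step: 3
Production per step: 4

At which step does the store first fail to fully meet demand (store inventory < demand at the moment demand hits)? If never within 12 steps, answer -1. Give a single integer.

Step 1: demand=3,sold=3 ship[1->2]=1 ship[0->1]=2 prod=4 -> [8 7 4]
Step 2: demand=3,sold=3 ship[1->2]=1 ship[0->1]=2 prod=4 -> [10 8 2]
Step 3: demand=3,sold=2 ship[1->2]=1 ship[0->1]=2 prod=4 -> [12 9 1]
Step 4: demand=3,sold=1 ship[1->2]=1 ship[0->1]=2 prod=4 -> [14 10 1]
Step 5: demand=3,sold=1 ship[1->2]=1 ship[0->1]=2 prod=4 -> [16 11 1]
Step 6: demand=3,sold=1 ship[1->2]=1 ship[0->1]=2 prod=4 -> [18 12 1]
Step 7: demand=3,sold=1 ship[1->2]=1 ship[0->1]=2 prod=4 -> [20 13 1]
Step 8: demand=3,sold=1 ship[1->2]=1 ship[0->1]=2 prod=4 -> [22 14 1]
Step 9: demand=3,sold=1 ship[1->2]=1 ship[0->1]=2 prod=4 -> [24 15 1]
Step 10: demand=3,sold=1 ship[1->2]=1 ship[0->1]=2 prod=4 -> [26 16 1]
Step 11: demand=3,sold=1 ship[1->2]=1 ship[0->1]=2 prod=4 -> [28 17 1]
Step 12: demand=3,sold=1 ship[1->2]=1 ship[0->1]=2 prod=4 -> [30 18 1]
First stockout at step 3

3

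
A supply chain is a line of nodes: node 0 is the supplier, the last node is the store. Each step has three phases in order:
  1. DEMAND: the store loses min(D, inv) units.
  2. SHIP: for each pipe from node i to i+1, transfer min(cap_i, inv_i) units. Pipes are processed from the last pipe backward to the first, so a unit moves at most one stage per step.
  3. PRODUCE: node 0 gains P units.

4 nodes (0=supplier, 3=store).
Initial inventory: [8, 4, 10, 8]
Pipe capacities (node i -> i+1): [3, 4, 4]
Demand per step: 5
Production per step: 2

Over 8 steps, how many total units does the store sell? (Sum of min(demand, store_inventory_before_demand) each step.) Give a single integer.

Step 1: sold=5 (running total=5) -> [7 3 10 7]
Step 2: sold=5 (running total=10) -> [6 3 9 6]
Step 3: sold=5 (running total=15) -> [5 3 8 5]
Step 4: sold=5 (running total=20) -> [4 3 7 4]
Step 5: sold=4 (running total=24) -> [3 3 6 4]
Step 6: sold=4 (running total=28) -> [2 3 5 4]
Step 7: sold=4 (running total=32) -> [2 2 4 4]
Step 8: sold=4 (running total=36) -> [2 2 2 4]

Answer: 36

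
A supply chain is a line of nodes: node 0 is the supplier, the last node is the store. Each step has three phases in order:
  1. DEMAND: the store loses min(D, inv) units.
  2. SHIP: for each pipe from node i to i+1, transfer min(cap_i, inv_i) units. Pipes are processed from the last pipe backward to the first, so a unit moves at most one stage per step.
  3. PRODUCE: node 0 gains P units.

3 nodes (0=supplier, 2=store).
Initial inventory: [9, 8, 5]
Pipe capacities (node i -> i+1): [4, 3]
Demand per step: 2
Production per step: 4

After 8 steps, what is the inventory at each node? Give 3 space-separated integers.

Step 1: demand=2,sold=2 ship[1->2]=3 ship[0->1]=4 prod=4 -> inv=[9 9 6]
Step 2: demand=2,sold=2 ship[1->2]=3 ship[0->1]=4 prod=4 -> inv=[9 10 7]
Step 3: demand=2,sold=2 ship[1->2]=3 ship[0->1]=4 prod=4 -> inv=[9 11 8]
Step 4: demand=2,sold=2 ship[1->2]=3 ship[0->1]=4 prod=4 -> inv=[9 12 9]
Step 5: demand=2,sold=2 ship[1->2]=3 ship[0->1]=4 prod=4 -> inv=[9 13 10]
Step 6: demand=2,sold=2 ship[1->2]=3 ship[0->1]=4 prod=4 -> inv=[9 14 11]
Step 7: demand=2,sold=2 ship[1->2]=3 ship[0->1]=4 prod=4 -> inv=[9 15 12]
Step 8: demand=2,sold=2 ship[1->2]=3 ship[0->1]=4 prod=4 -> inv=[9 16 13]

9 16 13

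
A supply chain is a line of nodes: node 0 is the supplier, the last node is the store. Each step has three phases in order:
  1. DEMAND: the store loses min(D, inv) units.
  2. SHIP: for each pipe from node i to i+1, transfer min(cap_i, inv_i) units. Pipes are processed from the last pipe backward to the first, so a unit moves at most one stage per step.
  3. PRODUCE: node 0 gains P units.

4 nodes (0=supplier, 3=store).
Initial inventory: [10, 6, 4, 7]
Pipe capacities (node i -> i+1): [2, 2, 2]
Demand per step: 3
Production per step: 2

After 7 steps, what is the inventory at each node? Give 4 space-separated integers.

Step 1: demand=3,sold=3 ship[2->3]=2 ship[1->2]=2 ship[0->1]=2 prod=2 -> inv=[10 6 4 6]
Step 2: demand=3,sold=3 ship[2->3]=2 ship[1->2]=2 ship[0->1]=2 prod=2 -> inv=[10 6 4 5]
Step 3: demand=3,sold=3 ship[2->3]=2 ship[1->2]=2 ship[0->1]=2 prod=2 -> inv=[10 6 4 4]
Step 4: demand=3,sold=3 ship[2->3]=2 ship[1->2]=2 ship[0->1]=2 prod=2 -> inv=[10 6 4 3]
Step 5: demand=3,sold=3 ship[2->3]=2 ship[1->2]=2 ship[0->1]=2 prod=2 -> inv=[10 6 4 2]
Step 6: demand=3,sold=2 ship[2->3]=2 ship[1->2]=2 ship[0->1]=2 prod=2 -> inv=[10 6 4 2]
Step 7: demand=3,sold=2 ship[2->3]=2 ship[1->2]=2 ship[0->1]=2 prod=2 -> inv=[10 6 4 2]

10 6 4 2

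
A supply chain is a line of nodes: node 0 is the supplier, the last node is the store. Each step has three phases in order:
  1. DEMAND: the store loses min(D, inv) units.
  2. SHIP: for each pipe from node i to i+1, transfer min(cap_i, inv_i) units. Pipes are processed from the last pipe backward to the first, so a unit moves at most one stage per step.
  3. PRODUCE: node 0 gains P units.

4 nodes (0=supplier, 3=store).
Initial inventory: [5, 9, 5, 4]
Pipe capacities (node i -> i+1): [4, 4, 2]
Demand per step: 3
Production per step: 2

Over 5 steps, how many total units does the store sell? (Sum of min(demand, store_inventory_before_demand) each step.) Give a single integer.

Step 1: sold=3 (running total=3) -> [3 9 7 3]
Step 2: sold=3 (running total=6) -> [2 8 9 2]
Step 3: sold=2 (running total=8) -> [2 6 11 2]
Step 4: sold=2 (running total=10) -> [2 4 13 2]
Step 5: sold=2 (running total=12) -> [2 2 15 2]

Answer: 12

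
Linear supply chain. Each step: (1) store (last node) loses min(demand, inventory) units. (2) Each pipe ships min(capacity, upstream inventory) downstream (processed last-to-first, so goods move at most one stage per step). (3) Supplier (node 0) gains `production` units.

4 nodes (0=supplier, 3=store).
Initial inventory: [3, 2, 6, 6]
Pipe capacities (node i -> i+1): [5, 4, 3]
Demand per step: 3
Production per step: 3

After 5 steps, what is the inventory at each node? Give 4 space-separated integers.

Step 1: demand=3,sold=3 ship[2->3]=3 ship[1->2]=2 ship[0->1]=3 prod=3 -> inv=[3 3 5 6]
Step 2: demand=3,sold=3 ship[2->3]=3 ship[1->2]=3 ship[0->1]=3 prod=3 -> inv=[3 3 5 6]
Step 3: demand=3,sold=3 ship[2->3]=3 ship[1->2]=3 ship[0->1]=3 prod=3 -> inv=[3 3 5 6]
Step 4: demand=3,sold=3 ship[2->3]=3 ship[1->2]=3 ship[0->1]=3 prod=3 -> inv=[3 3 5 6]
Step 5: demand=3,sold=3 ship[2->3]=3 ship[1->2]=3 ship[0->1]=3 prod=3 -> inv=[3 3 5 6]

3 3 5 6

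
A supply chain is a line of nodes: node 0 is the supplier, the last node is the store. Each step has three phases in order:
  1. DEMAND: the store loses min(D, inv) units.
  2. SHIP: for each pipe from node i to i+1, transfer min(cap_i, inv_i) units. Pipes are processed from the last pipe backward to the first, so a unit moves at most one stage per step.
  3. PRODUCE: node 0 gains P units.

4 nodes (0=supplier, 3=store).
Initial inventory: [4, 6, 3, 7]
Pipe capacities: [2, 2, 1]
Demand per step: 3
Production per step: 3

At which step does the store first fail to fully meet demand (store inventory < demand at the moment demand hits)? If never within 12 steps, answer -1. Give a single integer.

Step 1: demand=3,sold=3 ship[2->3]=1 ship[1->2]=2 ship[0->1]=2 prod=3 -> [5 6 4 5]
Step 2: demand=3,sold=3 ship[2->3]=1 ship[1->2]=2 ship[0->1]=2 prod=3 -> [6 6 5 3]
Step 3: demand=3,sold=3 ship[2->3]=1 ship[1->2]=2 ship[0->1]=2 prod=3 -> [7 6 6 1]
Step 4: demand=3,sold=1 ship[2->3]=1 ship[1->2]=2 ship[0->1]=2 prod=3 -> [8 6 7 1]
Step 5: demand=3,sold=1 ship[2->3]=1 ship[1->2]=2 ship[0->1]=2 prod=3 -> [9 6 8 1]
Step 6: demand=3,sold=1 ship[2->3]=1 ship[1->2]=2 ship[0->1]=2 prod=3 -> [10 6 9 1]
Step 7: demand=3,sold=1 ship[2->3]=1 ship[1->2]=2 ship[0->1]=2 prod=3 -> [11 6 10 1]
Step 8: demand=3,sold=1 ship[2->3]=1 ship[1->2]=2 ship[0->1]=2 prod=3 -> [12 6 11 1]
Step 9: demand=3,sold=1 ship[2->3]=1 ship[1->2]=2 ship[0->1]=2 prod=3 -> [13 6 12 1]
Step 10: demand=3,sold=1 ship[2->3]=1 ship[1->2]=2 ship[0->1]=2 prod=3 -> [14 6 13 1]
Step 11: demand=3,sold=1 ship[2->3]=1 ship[1->2]=2 ship[0->1]=2 prod=3 -> [15 6 14 1]
Step 12: demand=3,sold=1 ship[2->3]=1 ship[1->2]=2 ship[0->1]=2 prod=3 -> [16 6 15 1]
First stockout at step 4

4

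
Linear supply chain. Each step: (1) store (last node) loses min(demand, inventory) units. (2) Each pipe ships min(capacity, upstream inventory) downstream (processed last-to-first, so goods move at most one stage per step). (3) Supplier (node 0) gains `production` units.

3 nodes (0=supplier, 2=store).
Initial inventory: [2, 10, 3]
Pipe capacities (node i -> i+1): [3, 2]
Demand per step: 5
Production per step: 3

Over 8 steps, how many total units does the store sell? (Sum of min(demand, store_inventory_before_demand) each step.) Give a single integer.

Answer: 17

Derivation:
Step 1: sold=3 (running total=3) -> [3 10 2]
Step 2: sold=2 (running total=5) -> [3 11 2]
Step 3: sold=2 (running total=7) -> [3 12 2]
Step 4: sold=2 (running total=9) -> [3 13 2]
Step 5: sold=2 (running total=11) -> [3 14 2]
Step 6: sold=2 (running total=13) -> [3 15 2]
Step 7: sold=2 (running total=15) -> [3 16 2]
Step 8: sold=2 (running total=17) -> [3 17 2]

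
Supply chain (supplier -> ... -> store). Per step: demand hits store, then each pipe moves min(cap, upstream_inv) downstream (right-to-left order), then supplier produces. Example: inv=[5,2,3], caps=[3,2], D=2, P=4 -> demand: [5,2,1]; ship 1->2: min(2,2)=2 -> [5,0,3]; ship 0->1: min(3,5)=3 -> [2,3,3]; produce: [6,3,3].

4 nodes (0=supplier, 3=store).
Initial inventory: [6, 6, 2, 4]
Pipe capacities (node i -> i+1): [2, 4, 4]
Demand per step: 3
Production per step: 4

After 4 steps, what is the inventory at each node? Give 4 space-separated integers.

Step 1: demand=3,sold=3 ship[2->3]=2 ship[1->2]=4 ship[0->1]=2 prod=4 -> inv=[8 4 4 3]
Step 2: demand=3,sold=3 ship[2->3]=4 ship[1->2]=4 ship[0->1]=2 prod=4 -> inv=[10 2 4 4]
Step 3: demand=3,sold=3 ship[2->3]=4 ship[1->2]=2 ship[0->1]=2 prod=4 -> inv=[12 2 2 5]
Step 4: demand=3,sold=3 ship[2->3]=2 ship[1->2]=2 ship[0->1]=2 prod=4 -> inv=[14 2 2 4]

14 2 2 4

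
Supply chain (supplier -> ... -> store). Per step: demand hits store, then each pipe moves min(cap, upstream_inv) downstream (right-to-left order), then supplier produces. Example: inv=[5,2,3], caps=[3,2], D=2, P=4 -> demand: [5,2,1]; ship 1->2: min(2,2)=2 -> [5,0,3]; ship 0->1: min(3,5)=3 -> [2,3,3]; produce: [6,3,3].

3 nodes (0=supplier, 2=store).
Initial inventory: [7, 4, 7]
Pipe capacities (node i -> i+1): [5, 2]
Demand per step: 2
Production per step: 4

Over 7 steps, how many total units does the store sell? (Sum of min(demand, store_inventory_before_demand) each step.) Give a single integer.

Answer: 14

Derivation:
Step 1: sold=2 (running total=2) -> [6 7 7]
Step 2: sold=2 (running total=4) -> [5 10 7]
Step 3: sold=2 (running total=6) -> [4 13 7]
Step 4: sold=2 (running total=8) -> [4 15 7]
Step 5: sold=2 (running total=10) -> [4 17 7]
Step 6: sold=2 (running total=12) -> [4 19 7]
Step 7: sold=2 (running total=14) -> [4 21 7]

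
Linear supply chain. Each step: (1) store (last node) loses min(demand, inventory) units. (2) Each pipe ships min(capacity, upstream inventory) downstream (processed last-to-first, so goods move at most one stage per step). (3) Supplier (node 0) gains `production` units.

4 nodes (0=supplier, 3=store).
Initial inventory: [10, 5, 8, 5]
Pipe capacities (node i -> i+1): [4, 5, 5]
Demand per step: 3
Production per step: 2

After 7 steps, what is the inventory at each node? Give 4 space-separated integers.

Step 1: demand=3,sold=3 ship[2->3]=5 ship[1->2]=5 ship[0->1]=4 prod=2 -> inv=[8 4 8 7]
Step 2: demand=3,sold=3 ship[2->3]=5 ship[1->2]=4 ship[0->1]=4 prod=2 -> inv=[6 4 7 9]
Step 3: demand=3,sold=3 ship[2->3]=5 ship[1->2]=4 ship[0->1]=4 prod=2 -> inv=[4 4 6 11]
Step 4: demand=3,sold=3 ship[2->3]=5 ship[1->2]=4 ship[0->1]=4 prod=2 -> inv=[2 4 5 13]
Step 5: demand=3,sold=3 ship[2->3]=5 ship[1->2]=4 ship[0->1]=2 prod=2 -> inv=[2 2 4 15]
Step 6: demand=3,sold=3 ship[2->3]=4 ship[1->2]=2 ship[0->1]=2 prod=2 -> inv=[2 2 2 16]
Step 7: demand=3,sold=3 ship[2->3]=2 ship[1->2]=2 ship[0->1]=2 prod=2 -> inv=[2 2 2 15]

2 2 2 15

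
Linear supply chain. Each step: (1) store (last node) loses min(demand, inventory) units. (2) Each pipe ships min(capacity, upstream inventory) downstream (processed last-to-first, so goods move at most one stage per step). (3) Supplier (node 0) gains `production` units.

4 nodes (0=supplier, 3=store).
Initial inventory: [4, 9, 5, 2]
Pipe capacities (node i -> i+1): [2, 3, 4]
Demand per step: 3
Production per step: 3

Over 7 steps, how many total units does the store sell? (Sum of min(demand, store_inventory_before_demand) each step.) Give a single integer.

Step 1: sold=2 (running total=2) -> [5 8 4 4]
Step 2: sold=3 (running total=5) -> [6 7 3 5]
Step 3: sold=3 (running total=8) -> [7 6 3 5]
Step 4: sold=3 (running total=11) -> [8 5 3 5]
Step 5: sold=3 (running total=14) -> [9 4 3 5]
Step 6: sold=3 (running total=17) -> [10 3 3 5]
Step 7: sold=3 (running total=20) -> [11 2 3 5]

Answer: 20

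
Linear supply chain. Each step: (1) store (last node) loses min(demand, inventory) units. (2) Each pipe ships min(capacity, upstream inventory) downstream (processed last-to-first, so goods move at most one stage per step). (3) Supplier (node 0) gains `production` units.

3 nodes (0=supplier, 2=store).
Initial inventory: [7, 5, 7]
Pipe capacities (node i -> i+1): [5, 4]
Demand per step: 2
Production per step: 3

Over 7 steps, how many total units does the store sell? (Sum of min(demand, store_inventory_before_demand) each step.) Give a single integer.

Answer: 14

Derivation:
Step 1: sold=2 (running total=2) -> [5 6 9]
Step 2: sold=2 (running total=4) -> [3 7 11]
Step 3: sold=2 (running total=6) -> [3 6 13]
Step 4: sold=2 (running total=8) -> [3 5 15]
Step 5: sold=2 (running total=10) -> [3 4 17]
Step 6: sold=2 (running total=12) -> [3 3 19]
Step 7: sold=2 (running total=14) -> [3 3 20]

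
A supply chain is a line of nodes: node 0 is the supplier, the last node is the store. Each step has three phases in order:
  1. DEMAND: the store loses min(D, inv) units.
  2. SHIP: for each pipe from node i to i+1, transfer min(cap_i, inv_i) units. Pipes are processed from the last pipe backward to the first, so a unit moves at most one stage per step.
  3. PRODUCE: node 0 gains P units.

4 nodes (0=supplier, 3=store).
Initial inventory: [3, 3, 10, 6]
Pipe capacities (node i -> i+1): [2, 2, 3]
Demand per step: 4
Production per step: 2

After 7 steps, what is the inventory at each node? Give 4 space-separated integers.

Step 1: demand=4,sold=4 ship[2->3]=3 ship[1->2]=2 ship[0->1]=2 prod=2 -> inv=[3 3 9 5]
Step 2: demand=4,sold=4 ship[2->3]=3 ship[1->2]=2 ship[0->1]=2 prod=2 -> inv=[3 3 8 4]
Step 3: demand=4,sold=4 ship[2->3]=3 ship[1->2]=2 ship[0->1]=2 prod=2 -> inv=[3 3 7 3]
Step 4: demand=4,sold=3 ship[2->3]=3 ship[1->2]=2 ship[0->1]=2 prod=2 -> inv=[3 3 6 3]
Step 5: demand=4,sold=3 ship[2->3]=3 ship[1->2]=2 ship[0->1]=2 prod=2 -> inv=[3 3 5 3]
Step 6: demand=4,sold=3 ship[2->3]=3 ship[1->2]=2 ship[0->1]=2 prod=2 -> inv=[3 3 4 3]
Step 7: demand=4,sold=3 ship[2->3]=3 ship[1->2]=2 ship[0->1]=2 prod=2 -> inv=[3 3 3 3]

3 3 3 3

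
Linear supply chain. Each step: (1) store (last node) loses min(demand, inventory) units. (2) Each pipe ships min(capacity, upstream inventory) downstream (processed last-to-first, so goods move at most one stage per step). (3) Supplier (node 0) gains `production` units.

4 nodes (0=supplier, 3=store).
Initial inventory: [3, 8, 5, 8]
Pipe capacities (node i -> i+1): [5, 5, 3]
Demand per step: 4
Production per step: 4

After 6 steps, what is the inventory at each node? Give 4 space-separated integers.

Step 1: demand=4,sold=4 ship[2->3]=3 ship[1->2]=5 ship[0->1]=3 prod=4 -> inv=[4 6 7 7]
Step 2: demand=4,sold=4 ship[2->3]=3 ship[1->2]=5 ship[0->1]=4 prod=4 -> inv=[4 5 9 6]
Step 3: demand=4,sold=4 ship[2->3]=3 ship[1->2]=5 ship[0->1]=4 prod=4 -> inv=[4 4 11 5]
Step 4: demand=4,sold=4 ship[2->3]=3 ship[1->2]=4 ship[0->1]=4 prod=4 -> inv=[4 4 12 4]
Step 5: demand=4,sold=4 ship[2->3]=3 ship[1->2]=4 ship[0->1]=4 prod=4 -> inv=[4 4 13 3]
Step 6: demand=4,sold=3 ship[2->3]=3 ship[1->2]=4 ship[0->1]=4 prod=4 -> inv=[4 4 14 3]

4 4 14 3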